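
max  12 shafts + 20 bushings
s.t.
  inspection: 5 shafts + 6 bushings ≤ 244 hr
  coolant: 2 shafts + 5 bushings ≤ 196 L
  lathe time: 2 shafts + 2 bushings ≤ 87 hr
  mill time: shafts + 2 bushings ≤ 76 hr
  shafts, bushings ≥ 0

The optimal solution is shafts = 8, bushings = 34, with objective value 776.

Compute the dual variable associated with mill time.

7

At the optimum: inspection uses 244 of 244 (binding); coolant uses 186 of 196 (slack = 10); lathe time uses 84 of 87 (slack = 3); mill time uses 76 of 76 (binding).
Since coolant, lathe time are not tight, their duals are 0.
From A_Bᵀ y = c: 5·y_inspection + 1·y_mill time = 12; 6·y_inspection + 2·y_mill time = 20.
Solving: y_inspection = 1, y_mill time = 7.
Shadow price of mill time = 7.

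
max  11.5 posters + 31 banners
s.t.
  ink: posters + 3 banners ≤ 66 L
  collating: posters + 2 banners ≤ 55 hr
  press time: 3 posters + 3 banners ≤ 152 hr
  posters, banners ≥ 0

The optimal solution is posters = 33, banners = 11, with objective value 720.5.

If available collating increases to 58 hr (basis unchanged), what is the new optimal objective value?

At the optimum: ink uses 66 of 66 (binding); collating uses 55 of 55 (binding); press time uses 132 of 152 (slack = 20).
Since press time is not tight, its dual is 0.
The binding rows give the dual system: 1·y_ink + 1·y_collating = 11.5 and 3·y_ink + 2·y_collating = 31.
Solving: y_ink = 8, y_collating = 3.5.
Δz = y_collating·Δb = 3.5 × (3) = 10.5, so new z* = 720.5 + 10.5 = 731.

731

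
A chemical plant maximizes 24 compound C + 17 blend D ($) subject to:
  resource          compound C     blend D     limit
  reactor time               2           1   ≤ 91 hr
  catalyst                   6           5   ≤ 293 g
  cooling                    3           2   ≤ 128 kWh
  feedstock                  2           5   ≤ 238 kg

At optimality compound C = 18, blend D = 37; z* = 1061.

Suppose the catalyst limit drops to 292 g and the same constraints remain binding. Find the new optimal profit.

Check each constraint at x*: reactor time 73/91 (slack 18); catalyst 293/293 (tight); cooling 128/128 (tight); feedstock 221/238 (slack 17).
By complementary slackness, y = 0 for the non-binding constraints.
The binding rows give the dual system: 6·y_catalyst + 3·y_cooling = 24 and 5·y_catalyst + 2·y_cooling = 17.
This yields shadow prices y_catalyst = 1, y_cooling = 6.
Δz = y_catalyst·Δb = 1 × (-1) = -1, so new z* = 1061 − 1 = 1060.

1060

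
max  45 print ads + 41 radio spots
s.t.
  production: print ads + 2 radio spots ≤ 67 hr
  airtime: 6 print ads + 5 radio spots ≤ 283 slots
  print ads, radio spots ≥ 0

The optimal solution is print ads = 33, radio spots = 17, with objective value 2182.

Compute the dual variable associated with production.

At the optimum: production uses 67 of 67 (binding); airtime uses 283 of 283 (binding).
Dual feasibility on the basic columns requires 1·y_production + 6·y_airtime = 45, 2·y_production + 5·y_airtime = 41.
Solving: y_production = 3, y_airtime = 7.
Shadow price of production = 3.

3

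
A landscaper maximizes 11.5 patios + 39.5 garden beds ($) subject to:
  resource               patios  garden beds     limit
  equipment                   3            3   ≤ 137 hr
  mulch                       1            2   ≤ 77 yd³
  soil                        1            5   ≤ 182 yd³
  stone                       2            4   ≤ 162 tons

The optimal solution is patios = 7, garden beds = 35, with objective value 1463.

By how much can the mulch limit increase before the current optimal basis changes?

2.75

Binding constraints: mulch, soil. The basis is B = [[1,2],[1,5]] with det 3.
Per unit increase in mulch, x* moves by d = (1.6667, -0.3333).
The basis stays optimal until equipment becomes binding; allowable increase = 2.75 yd³.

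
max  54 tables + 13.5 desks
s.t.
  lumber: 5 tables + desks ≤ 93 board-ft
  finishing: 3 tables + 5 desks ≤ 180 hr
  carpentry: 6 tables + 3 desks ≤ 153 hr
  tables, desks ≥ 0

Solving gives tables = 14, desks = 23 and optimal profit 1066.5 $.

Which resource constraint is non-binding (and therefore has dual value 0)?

finishing

lumber: 93/93 (binding)
finishing: 157/180 (slack 23)
carpentry: 153/153 (binding)
By complementary slackness, a constraint with positive slack has shadow price 0 → finishing.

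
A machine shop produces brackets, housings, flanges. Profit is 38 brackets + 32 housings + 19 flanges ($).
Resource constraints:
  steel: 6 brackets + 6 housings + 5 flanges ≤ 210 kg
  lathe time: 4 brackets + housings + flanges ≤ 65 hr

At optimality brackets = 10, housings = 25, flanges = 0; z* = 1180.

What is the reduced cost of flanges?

-8

Check each constraint at x*: steel 210/210 (tight); lathe time 65/65 (tight).
From A_Bᵀ y = c: 6·y_steel + 4·y_lathe time = 38; 6·y_steel + 1·y_lathe time = 32.
This yields shadow prices y_steel = 5, y_lathe time = 2.
Reduced cost of flanges: c₃ − yᵀa₃ = 19 − (5·5 + 2·1) = 19 − 27 = -8.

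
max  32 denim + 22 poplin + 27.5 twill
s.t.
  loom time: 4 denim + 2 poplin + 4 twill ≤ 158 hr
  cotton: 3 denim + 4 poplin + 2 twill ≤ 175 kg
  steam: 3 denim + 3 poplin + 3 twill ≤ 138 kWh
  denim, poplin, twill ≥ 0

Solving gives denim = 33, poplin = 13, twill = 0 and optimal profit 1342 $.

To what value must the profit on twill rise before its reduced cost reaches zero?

32

Binding: loom time and steam. Non-binding: cotton (24 unused).
Since cotton is not tight, its dual is 0.
Dual feasibility on the basic columns requires 4·y_loom time + 3·y_steam = 32, 2·y_loom time + 3·y_steam = 22.
→ y_loom time = 5 and y_steam = 4.
twill enters the basis when its profit ≥ yᵀa₃ = 5·4 + 4·3 = 32.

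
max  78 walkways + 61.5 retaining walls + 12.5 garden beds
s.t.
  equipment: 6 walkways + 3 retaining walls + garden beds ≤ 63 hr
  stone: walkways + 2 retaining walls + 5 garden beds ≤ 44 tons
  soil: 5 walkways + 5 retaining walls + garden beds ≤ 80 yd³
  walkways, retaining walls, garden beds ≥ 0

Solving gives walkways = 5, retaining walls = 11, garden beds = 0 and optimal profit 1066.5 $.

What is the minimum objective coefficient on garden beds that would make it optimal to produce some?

At the optimum: equipment uses 63 of 63 (binding); stone uses 27 of 44 (slack = 17); soil uses 80 of 80 (binding).
Slack constraints have shadow price 0 (complementary slackness).
From A_Bᵀ y = c: 6·y_equipment + 5·y_soil = 78; 3·y_equipment + 5·y_soil = 61.5.
Solving: y_equipment = 5.5, y_soil = 9.
garden beds enters the basis when its profit ≥ yᵀa₃ = 5.5·1 + 9·1 = 14.5.

14.5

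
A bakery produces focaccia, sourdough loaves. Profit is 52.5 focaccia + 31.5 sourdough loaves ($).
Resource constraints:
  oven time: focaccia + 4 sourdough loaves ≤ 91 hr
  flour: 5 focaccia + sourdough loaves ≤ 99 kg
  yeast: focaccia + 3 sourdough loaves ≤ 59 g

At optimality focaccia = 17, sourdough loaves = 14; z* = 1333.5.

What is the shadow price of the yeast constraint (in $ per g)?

7.5

At the optimum: oven time uses 73 of 91 (slack = 18); flour uses 99 of 99 (binding); yeast uses 59 of 59 (binding).
By complementary slackness, y = 0 for the non-binding constraint.
The binding rows give the dual system: 5·y_flour + 1·y_yeast = 52.5 and 1·y_flour + 3·y_yeast = 31.5.
Solving: y_flour = 9, y_yeast = 7.5.
Shadow price of yeast = 7.5.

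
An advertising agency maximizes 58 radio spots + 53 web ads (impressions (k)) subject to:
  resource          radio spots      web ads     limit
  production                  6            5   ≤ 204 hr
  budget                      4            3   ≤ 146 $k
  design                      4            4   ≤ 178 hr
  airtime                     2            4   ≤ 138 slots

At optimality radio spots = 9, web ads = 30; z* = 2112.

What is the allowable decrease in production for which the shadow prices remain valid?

Binding constraints: production, airtime. The basis is B = [[6,5],[2,4]] with det 14.
Per unit decrease in production, x* moves by d = (-0.2857, 0.1429).
The basis stays optimal until radio spots reaches 0; allowable decrease = 31.5 hr.

31.5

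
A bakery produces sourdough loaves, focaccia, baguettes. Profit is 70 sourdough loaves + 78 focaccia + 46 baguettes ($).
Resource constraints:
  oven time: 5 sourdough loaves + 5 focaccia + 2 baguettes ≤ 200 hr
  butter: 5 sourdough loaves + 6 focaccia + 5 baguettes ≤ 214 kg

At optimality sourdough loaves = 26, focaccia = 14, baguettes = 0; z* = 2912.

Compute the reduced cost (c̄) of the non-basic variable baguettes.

Both oven time and butter are binding at x*.
From A_Bᵀ y = c: 5·y_oven time + 5·y_butter = 70; 5·y_oven time + 6·y_butter = 78.
→ y_oven time = 6 and y_butter = 8.
Reduced cost of baguettes: c₃ − yᵀa₃ = 46 − (6·2 + 8·5) = 46 − 52 = -6.

-6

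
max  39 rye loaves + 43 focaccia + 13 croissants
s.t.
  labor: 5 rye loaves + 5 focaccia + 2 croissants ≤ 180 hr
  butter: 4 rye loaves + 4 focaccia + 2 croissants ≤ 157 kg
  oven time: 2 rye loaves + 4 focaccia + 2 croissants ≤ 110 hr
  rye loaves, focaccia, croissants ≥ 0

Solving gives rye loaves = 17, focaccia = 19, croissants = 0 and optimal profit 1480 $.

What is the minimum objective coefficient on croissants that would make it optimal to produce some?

18

At the optimum: labor uses 180 of 180 (binding); butter uses 144 of 157 (slack = 13); oven time uses 110 of 110 (binding).
Slack constraints have shadow price 0 (complementary slackness).
The binding rows give the dual system: 5·y_labor + 2·y_oven time = 39 and 5·y_labor + 4·y_oven time = 43.
→ y_labor = 7 and y_oven time = 2.
croissants enters the basis when its profit ≥ yᵀa₃ = 7·2 + 2·2 = 18.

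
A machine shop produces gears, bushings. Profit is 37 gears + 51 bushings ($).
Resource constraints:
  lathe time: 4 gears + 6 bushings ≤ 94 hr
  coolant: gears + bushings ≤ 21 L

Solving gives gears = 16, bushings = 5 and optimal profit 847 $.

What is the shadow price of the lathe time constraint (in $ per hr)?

Check each constraint at x*: lathe time 94/94 (tight); coolant 21/21 (tight).
From A_Bᵀ y = c: 4·y_lathe time + 1·y_coolant = 37; 6·y_lathe time + 1·y_coolant = 51.
→ y_lathe time = 7 and y_coolant = 9.
Shadow price of lathe time = 7.

7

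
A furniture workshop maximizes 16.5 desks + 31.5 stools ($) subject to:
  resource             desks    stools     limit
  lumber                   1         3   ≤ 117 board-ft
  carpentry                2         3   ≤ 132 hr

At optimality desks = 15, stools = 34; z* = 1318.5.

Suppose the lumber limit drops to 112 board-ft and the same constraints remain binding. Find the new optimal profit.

Check each constraint at x*: lumber 117/117 (tight); carpentry 132/132 (tight).
From A_Bᵀ y = c: 1·y_lumber + 2·y_carpentry = 16.5; 3·y_lumber + 3·y_carpentry = 31.5.
This yields shadow prices y_lumber = 4.5, y_carpentry = 6.
Δz = y_lumber·Δb = 4.5 × (-5) = -22.5, so new z* = 1318.5 − 22.5 = 1296.

1296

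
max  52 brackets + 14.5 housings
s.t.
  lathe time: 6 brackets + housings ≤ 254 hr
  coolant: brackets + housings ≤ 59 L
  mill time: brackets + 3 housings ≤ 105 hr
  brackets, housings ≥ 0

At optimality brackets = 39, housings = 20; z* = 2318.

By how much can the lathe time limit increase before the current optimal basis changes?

Binding constraints: lathe time, coolant. The basis is B = [[6,1],[1,1]] with det 5.
Per unit increase in lathe time, x* moves by d = (0.2, -0.2).
The basis stays optimal until housings reaches 0; allowable increase = 100 hr.

100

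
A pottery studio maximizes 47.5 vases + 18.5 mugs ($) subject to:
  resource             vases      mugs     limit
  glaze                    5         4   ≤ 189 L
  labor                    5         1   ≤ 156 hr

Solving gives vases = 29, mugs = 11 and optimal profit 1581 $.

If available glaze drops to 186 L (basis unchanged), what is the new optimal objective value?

At the optimum: glaze uses 189 of 189 (binding); labor uses 156 of 156 (binding).
The binding rows give the dual system: 5·y_glaze + 5·y_labor = 47.5 and 4·y_glaze + 1·y_labor = 18.5.
Solving: y_glaze = 3, y_labor = 6.5.
Δz = y_glaze·Δb = 3 × (-3) = -9, so new z* = 1581 − 9 = 1572.

1572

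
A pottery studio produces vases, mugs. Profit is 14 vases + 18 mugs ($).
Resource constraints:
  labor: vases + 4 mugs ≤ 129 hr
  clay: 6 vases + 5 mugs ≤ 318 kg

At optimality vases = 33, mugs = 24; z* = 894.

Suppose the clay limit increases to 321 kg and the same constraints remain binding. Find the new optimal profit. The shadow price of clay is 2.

900

Δb = 3, so new z* = 894 + (2)·(3) = 894 + 6 = 900.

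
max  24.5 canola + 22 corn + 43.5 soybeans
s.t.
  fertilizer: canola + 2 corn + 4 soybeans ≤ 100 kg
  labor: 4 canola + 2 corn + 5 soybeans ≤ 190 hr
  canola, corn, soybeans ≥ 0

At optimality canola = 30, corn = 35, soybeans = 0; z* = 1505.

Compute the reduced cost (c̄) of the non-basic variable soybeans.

-5

Both fertilizer and labor are binding at x*.
From A_Bᵀ y = c: 1·y_fertilizer + 4·y_labor = 24.5; 2·y_fertilizer + 2·y_labor = 22.
→ y_fertilizer = 6.5 and y_labor = 4.5.
Reduced cost of soybeans: c₃ − yᵀa₃ = 43.5 − (6.5·4 + 4.5·5) = 43.5 − 48.5 = -5.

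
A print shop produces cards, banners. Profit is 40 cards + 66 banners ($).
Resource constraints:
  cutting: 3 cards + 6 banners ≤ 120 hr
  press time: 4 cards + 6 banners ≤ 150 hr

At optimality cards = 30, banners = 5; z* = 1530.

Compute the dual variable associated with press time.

Check each constraint at x*: cutting 120/120 (tight); press time 150/150 (tight).
Dual feasibility on the basic columns requires 3·y_cutting + 4·y_press time = 40, 6·y_cutting + 6·y_press time = 66.
Solving: y_cutting = 4, y_press time = 7.
Shadow price of press time = 7.

7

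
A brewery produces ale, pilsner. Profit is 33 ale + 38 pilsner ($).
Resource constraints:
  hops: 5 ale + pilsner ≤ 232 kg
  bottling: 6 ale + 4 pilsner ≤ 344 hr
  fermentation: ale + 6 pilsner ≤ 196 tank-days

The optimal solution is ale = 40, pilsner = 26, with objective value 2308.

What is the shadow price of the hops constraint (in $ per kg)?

0

Binding: bottling and fermentation. Non-binding: hops (6 unused).
Slack constraints have shadow price 0 (complementary slackness).
Dual feasibility on the basic columns requires 6·y_bottling + 1·y_fermentation = 33, 4·y_bottling + 6·y_fermentation = 38.
Solving: y_bottling = 5, y_fermentation = 3.
Shadow price of hops = 0.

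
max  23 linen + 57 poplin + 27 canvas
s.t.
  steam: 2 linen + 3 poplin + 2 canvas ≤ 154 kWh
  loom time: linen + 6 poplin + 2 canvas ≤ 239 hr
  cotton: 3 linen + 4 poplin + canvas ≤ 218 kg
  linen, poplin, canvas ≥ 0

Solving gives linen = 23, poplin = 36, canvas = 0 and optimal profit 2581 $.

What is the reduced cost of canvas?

-1

At the optimum: steam uses 154 of 154 (binding); loom time uses 239 of 239 (binding); cotton uses 213 of 218 (slack = 5).
By complementary slackness, y = 0 for the non-binding constraint.
Dual feasibility on the basic columns requires 2·y_steam + 1·y_loom time = 23, 3·y_steam + 6·y_loom time = 57.
→ y_steam = 9 and y_loom time = 5.
Reduced cost of canvas: c₃ − yᵀa₃ = 27 − (9·2 + 5·2) = 27 − 28 = -1.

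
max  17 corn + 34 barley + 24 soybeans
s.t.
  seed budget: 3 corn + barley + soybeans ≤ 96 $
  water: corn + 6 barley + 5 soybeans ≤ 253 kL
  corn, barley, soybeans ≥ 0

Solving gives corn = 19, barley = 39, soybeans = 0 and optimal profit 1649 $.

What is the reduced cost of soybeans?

Check each constraint at x*: seed budget 96/96 (tight); water 253/253 (tight).
The binding rows give the dual system: 3·y_seed budget + 1·y_water = 17 and 1·y_seed budget + 6·y_water = 34.
This yields shadow prices y_seed budget = 4, y_water = 5.
Reduced cost of soybeans: c₃ − yᵀa₃ = 24 − (4·1 + 5·5) = 24 − 29 = -5.

-5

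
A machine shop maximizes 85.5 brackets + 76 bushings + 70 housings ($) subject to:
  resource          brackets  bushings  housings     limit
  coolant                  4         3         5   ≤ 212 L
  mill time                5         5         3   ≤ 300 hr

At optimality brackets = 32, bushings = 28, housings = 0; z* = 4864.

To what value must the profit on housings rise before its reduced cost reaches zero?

At the optimum: coolant uses 212 of 212 (binding); mill time uses 300 of 300 (binding).
From A_Bᵀ y = c: 4·y_coolant + 5·y_mill time = 85.5; 3·y_coolant + 5·y_mill time = 76.
This yields shadow prices y_coolant = 9.5, y_mill time = 9.5.
housings enters the basis when its profit ≥ yᵀa₃ = 9.5·5 + 9.5·3 = 76.

76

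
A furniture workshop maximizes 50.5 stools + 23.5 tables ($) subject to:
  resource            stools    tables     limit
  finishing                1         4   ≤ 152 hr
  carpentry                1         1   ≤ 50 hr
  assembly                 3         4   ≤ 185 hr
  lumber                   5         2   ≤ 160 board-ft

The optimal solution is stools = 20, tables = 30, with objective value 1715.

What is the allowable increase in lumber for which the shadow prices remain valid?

Binding constraints: carpentry, lumber. The basis is B = [[1,1],[5,2]] with det -3.
Per unit increase in lumber, x* moves by d = (0.3333, -0.3333).
The basis stays optimal until tables reaches 0; allowable increase = 90 board-ft.

90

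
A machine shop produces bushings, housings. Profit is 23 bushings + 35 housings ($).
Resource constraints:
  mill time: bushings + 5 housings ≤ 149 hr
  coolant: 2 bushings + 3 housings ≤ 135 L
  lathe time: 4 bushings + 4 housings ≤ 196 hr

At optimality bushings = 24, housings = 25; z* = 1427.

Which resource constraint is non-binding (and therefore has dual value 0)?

coolant

mill time: 149/149 (binding)
coolant: 123/135 (slack 12)
lathe time: 196/196 (binding)
By complementary slackness, a constraint with positive slack has shadow price 0 → coolant.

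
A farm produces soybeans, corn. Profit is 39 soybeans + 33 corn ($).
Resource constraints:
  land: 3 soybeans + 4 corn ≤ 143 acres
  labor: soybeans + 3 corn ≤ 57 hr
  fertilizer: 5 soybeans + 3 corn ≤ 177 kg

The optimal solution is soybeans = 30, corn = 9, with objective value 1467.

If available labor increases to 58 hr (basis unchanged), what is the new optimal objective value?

At the optimum: land uses 126 of 143 (slack = 17); labor uses 57 of 57 (binding); fertilizer uses 177 of 177 (binding).
Since land is not tight, its dual is 0.
Dual feasibility on the basic columns requires 1·y_labor + 5·y_fertilizer = 39, 3·y_labor + 3·y_fertilizer = 33.
This yields shadow prices y_labor = 4, y_fertilizer = 7.
Δz = y_labor·Δb = 4 × (1) = 4, so new z* = 1467 + 4 = 1471.

1471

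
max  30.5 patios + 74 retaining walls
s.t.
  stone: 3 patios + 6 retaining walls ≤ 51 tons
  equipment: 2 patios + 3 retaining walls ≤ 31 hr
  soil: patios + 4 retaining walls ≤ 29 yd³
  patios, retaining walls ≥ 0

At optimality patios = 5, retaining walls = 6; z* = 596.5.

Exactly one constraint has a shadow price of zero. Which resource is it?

equipment

stone: 51/51 (binding)
equipment: 28/31 (slack 3)
soil: 29/29 (binding)
By complementary slackness, a constraint with positive slack has shadow price 0 → equipment.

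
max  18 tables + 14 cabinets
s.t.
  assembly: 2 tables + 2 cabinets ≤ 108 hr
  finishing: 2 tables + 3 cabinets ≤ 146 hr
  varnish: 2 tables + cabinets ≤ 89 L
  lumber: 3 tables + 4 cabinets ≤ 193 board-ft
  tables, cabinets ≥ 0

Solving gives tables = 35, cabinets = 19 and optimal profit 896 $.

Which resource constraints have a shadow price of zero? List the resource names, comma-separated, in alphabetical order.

assembly: 108/108 (binding)
finishing: 127/146 (slack 19)
varnish: 89/89 (binding)
lumber: 181/193 (slack 12)
By complementary slackness, a constraint with positive slack has shadow price 0 → finishing, lumber.

finishing, lumber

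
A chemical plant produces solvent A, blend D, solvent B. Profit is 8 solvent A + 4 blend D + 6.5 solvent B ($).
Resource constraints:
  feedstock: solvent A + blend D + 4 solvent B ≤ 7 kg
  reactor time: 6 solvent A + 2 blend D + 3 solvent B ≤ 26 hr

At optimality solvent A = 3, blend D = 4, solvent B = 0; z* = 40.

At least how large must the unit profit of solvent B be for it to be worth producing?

11

At the optimum: feedstock uses 7 of 7 (binding); reactor time uses 26 of 26 (binding).
The binding rows give the dual system: 1·y_feedstock + 6·y_reactor time = 8 and 1·y_feedstock + 2·y_reactor time = 4.
Solving: y_feedstock = 2, y_reactor time = 1.
solvent B enters the basis when its profit ≥ yᵀa₃ = 2·4 + 1·3 = 11.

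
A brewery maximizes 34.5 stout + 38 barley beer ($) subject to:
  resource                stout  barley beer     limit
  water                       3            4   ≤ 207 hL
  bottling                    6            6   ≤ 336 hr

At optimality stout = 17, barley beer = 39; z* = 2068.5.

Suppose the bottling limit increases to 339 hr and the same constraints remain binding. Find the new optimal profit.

2080.5

Both water and bottling are binding at x*.
Dual feasibility on the basic columns requires 3·y_water + 6·y_bottling = 34.5, 4·y_water + 6·y_bottling = 38.
→ y_water = 3.5 and y_bottling = 4.
Δz = y_bottling·Δb = 4 × (3) = 12, so new z* = 2068.5 + 12 = 2080.5.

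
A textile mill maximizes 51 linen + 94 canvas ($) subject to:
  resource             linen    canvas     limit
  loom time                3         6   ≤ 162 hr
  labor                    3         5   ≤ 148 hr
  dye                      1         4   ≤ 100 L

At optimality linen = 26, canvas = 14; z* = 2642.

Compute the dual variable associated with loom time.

9

Check each constraint at x*: loom time 162/162 (tight); labor 148/148 (tight); dye 82/100 (slack 18).
Slack constraints have shadow price 0 (complementary slackness).
From A_Bᵀ y = c: 3·y_loom time + 3·y_labor = 51; 6·y_loom time + 5·y_labor = 94.
This yields shadow prices y_loom time = 9, y_labor = 8.
Shadow price of loom time = 9.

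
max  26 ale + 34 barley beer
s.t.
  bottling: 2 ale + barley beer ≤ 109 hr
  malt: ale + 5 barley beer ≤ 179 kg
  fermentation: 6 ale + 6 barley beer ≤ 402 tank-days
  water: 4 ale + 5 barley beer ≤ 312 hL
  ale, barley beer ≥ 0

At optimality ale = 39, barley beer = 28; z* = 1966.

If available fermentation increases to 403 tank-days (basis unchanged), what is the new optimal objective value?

Binding: malt and fermentation. Non-binding: bottling (3 unused), water (16 unused).
By complementary slackness, y = 0 for the non-binding constraints.
The binding rows give the dual system: 1·y_malt + 6·y_fermentation = 26 and 5·y_malt + 6·y_fermentation = 34.
This yields shadow prices y_malt = 2, y_fermentation = 4.
Δz = y_fermentation·Δb = 4 × (1) = 4, so new z* = 1966 + 4 = 1970.

1970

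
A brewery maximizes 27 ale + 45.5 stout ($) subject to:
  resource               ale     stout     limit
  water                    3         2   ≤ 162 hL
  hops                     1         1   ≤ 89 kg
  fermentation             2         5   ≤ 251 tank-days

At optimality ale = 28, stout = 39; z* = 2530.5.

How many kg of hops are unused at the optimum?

22

hops used = 1·28 + 1·39 = 67; slack = 89 − 67 = 22.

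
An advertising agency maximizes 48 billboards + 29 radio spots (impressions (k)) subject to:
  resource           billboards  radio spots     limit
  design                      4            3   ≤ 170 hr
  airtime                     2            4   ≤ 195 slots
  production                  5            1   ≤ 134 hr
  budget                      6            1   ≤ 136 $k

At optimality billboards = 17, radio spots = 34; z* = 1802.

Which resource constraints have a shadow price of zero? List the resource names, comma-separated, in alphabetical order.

airtime, production

design: 170/170 (binding)
airtime: 170/195 (slack 25)
production: 119/134 (slack 15)
budget: 136/136 (binding)
By complementary slackness, a constraint with positive slack has shadow price 0 → airtime, production.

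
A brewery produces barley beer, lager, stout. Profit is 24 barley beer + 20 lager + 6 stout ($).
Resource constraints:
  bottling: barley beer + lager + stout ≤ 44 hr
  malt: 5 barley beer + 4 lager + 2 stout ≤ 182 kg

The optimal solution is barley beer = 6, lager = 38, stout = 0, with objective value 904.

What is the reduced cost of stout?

At the optimum: bottling uses 44 of 44 (binding); malt uses 182 of 182 (binding).
From A_Bᵀ y = c: 1·y_bottling + 5·y_malt = 24; 1·y_bottling + 4·y_malt = 20.
Solving: y_bottling = 4, y_malt = 4.
Reduced cost of stout: c₃ − yᵀa₃ = 6 − (4·1 + 4·2) = 6 − 12 = -6.

-6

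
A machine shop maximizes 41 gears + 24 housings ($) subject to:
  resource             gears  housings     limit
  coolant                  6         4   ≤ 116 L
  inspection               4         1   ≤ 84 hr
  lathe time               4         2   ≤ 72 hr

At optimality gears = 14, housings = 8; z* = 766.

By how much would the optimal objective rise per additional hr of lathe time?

Check each constraint at x*: coolant 116/116 (tight); inspection 64/84 (slack 20); lathe time 72/72 (tight).
Since inspection is not tight, its dual is 0.
The binding rows give the dual system: 6·y_coolant + 4·y_lathe time = 41 and 4·y_coolant + 2·y_lathe time = 24.
→ y_coolant = 3.5 and y_lathe time = 5.
Shadow price of lathe time = 5.

5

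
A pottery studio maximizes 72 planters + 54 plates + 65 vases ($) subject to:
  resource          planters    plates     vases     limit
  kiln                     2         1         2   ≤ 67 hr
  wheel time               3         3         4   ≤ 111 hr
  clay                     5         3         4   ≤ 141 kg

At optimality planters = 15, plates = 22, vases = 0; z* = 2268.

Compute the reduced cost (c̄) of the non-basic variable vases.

Binding: wheel time and clay. Non-binding: kiln (15 unused).
By complementary slackness, y = 0 for the non-binding constraint.
Dual feasibility on the basic columns requires 3·y_wheel time + 5·y_clay = 72, 3·y_wheel time + 3·y_clay = 54.
→ y_wheel time = 9 and y_clay = 9.
Reduced cost of vases: c₃ − yᵀa₃ = 65 − (9·4 + 9·4) = 65 − 72 = -7.

-7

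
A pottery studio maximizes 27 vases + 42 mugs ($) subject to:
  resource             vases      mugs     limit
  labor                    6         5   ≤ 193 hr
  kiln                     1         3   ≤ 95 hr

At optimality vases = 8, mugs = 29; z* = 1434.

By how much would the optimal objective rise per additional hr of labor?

Check each constraint at x*: labor 193/193 (tight); kiln 95/95 (tight).
From A_Bᵀ y = c: 6·y_labor + 1·y_kiln = 27; 5·y_labor + 3·y_kiln = 42.
Solving: y_labor = 3, y_kiln = 9.
Shadow price of labor = 3.

3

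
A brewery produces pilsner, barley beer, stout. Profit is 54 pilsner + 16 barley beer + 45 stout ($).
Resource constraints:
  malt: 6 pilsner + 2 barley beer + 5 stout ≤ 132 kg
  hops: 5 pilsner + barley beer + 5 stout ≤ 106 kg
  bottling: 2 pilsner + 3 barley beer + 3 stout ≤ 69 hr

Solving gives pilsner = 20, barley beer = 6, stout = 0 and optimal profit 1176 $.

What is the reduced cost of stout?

At the optimum: malt uses 132 of 132 (binding); hops uses 106 of 106 (binding); bottling uses 58 of 69 (slack = 11).
Since bottling is not tight, its dual is 0.
From A_Bᵀ y = c: 6·y_malt + 5·y_hops = 54; 2·y_malt + 1·y_hops = 16.
→ y_malt = 6.5 and y_hops = 3.
Reduced cost of stout: c₃ − yᵀa₃ = 45 − (6.5·5 + 3·5) = 45 − 47.5 = -2.5.

-2.5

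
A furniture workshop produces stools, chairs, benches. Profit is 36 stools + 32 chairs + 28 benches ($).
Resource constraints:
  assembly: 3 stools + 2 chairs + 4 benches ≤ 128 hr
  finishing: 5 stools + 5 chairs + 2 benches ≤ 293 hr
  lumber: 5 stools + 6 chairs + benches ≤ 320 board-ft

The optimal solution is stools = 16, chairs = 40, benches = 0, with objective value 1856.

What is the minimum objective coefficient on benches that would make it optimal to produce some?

31

Binding: assembly and lumber. Non-binding: finishing (13 unused).
Slack constraints have shadow price 0 (complementary slackness).
Dual feasibility on the basic columns requires 3·y_assembly + 5·y_lumber = 36, 2·y_assembly + 6·y_lumber = 32.
Solving: y_assembly = 7, y_lumber = 3.
benches enters the basis when its profit ≥ yᵀa₃ = 7·4 + 3·1 = 31.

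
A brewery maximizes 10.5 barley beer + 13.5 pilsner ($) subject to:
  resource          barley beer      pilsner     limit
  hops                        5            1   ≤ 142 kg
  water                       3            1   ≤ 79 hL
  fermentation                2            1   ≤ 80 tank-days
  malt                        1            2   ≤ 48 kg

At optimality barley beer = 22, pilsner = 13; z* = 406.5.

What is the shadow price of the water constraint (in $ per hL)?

At the optimum: hops uses 123 of 142 (slack = 19); water uses 79 of 79 (binding); fermentation uses 57 of 80 (slack = 23); malt uses 48 of 48 (binding).
Since hops, fermentation are not tight, their duals are 0.
Dual feasibility on the basic columns requires 3·y_water + 1·y_malt = 10.5, 1·y_water + 2·y_malt = 13.5.
Solving: y_water = 1.5, y_malt = 6.
Shadow price of water = 1.5.

1.5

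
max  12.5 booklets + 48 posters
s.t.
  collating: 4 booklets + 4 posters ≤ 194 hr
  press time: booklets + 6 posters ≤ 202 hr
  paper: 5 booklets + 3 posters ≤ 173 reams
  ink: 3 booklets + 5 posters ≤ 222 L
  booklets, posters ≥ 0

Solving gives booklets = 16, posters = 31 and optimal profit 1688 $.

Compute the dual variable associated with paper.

1

Binding: press time and paper. Non-binding: collating (6 unused), ink (19 unused).
By complementary slackness, y = 0 for the non-binding constraints.
The binding rows give the dual system: 1·y_press time + 5·y_paper = 12.5 and 6·y_press time + 3·y_paper = 48.
Solving: y_press time = 7.5, y_paper = 1.
Shadow price of paper = 1.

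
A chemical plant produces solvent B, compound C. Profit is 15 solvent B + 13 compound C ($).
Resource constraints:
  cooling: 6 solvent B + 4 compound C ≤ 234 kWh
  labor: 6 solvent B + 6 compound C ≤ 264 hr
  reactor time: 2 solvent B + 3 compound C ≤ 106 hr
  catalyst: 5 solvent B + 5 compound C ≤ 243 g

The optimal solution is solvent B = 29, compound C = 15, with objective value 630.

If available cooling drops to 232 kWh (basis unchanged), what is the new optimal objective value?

628

Binding: cooling and labor. Non-binding: reactor time (3 unused), catalyst (23 unused).
Slack constraints have shadow price 0 (complementary slackness).
Dual feasibility on the basic columns requires 6·y_cooling + 6·y_labor = 15, 4·y_cooling + 6·y_labor = 13.
→ y_cooling = 1 and y_labor = 1.5.
Δz = y_cooling·Δb = 1 × (-2) = -2, so new z* = 630 − 2 = 628.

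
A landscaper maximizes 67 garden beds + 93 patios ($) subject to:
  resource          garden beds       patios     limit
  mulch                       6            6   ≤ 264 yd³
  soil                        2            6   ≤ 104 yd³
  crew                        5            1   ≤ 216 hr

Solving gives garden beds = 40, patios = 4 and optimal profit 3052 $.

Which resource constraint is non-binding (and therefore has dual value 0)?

mulch: 264/264 (binding)
soil: 104/104 (binding)
crew: 204/216 (slack 12)
By complementary slackness, a constraint with positive slack has shadow price 0 → crew.

crew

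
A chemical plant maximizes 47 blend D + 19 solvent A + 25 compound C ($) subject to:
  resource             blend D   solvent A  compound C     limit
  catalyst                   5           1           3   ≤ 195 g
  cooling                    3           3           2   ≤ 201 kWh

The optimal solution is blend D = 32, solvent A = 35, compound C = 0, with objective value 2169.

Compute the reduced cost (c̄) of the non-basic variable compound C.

At the optimum: catalyst uses 195 of 195 (binding); cooling uses 201 of 201 (binding).
Dual feasibility on the basic columns requires 5·y_catalyst + 3·y_cooling = 47, 1·y_catalyst + 3·y_cooling = 19.
This yields shadow prices y_catalyst = 7, y_cooling = 4.
Reduced cost of compound C: c₃ − yᵀa₃ = 25 − (7·3 + 4·2) = 25 − 29 = -4.

-4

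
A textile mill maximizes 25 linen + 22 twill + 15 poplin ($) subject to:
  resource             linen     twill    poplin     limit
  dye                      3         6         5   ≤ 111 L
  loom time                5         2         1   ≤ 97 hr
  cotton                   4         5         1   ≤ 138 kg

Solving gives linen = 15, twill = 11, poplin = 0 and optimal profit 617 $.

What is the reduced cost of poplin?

Binding: dye and loom time. Non-binding: cotton (23 unused).
Slack constraints have shadow price 0 (complementary slackness).
Dual feasibility on the basic columns requires 3·y_dye + 5·y_loom time = 25, 6·y_dye + 2·y_loom time = 22.
This yields shadow prices y_dye = 2.5, y_loom time = 3.5.
Reduced cost of poplin: c₃ − yᵀa₃ = 15 − (2.5·5 + 3.5·1) = 15 − 16 = -1.

-1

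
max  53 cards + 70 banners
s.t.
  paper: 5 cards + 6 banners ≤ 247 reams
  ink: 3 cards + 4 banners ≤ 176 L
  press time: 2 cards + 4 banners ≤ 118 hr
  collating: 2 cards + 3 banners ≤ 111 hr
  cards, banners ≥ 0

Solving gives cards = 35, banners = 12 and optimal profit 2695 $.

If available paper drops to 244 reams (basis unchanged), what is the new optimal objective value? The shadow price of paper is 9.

2668

Δb = -3, so new z* = 2695 + (9)·(-3) = 2695 − 27 = 2668.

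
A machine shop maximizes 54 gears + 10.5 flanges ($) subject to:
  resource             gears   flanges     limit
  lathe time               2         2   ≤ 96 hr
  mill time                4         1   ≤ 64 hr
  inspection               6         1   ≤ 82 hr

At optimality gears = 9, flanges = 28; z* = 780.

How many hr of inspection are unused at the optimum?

inspection used = 6·9 + 1·28 = 82; slack = 82 − 82 = 0.

0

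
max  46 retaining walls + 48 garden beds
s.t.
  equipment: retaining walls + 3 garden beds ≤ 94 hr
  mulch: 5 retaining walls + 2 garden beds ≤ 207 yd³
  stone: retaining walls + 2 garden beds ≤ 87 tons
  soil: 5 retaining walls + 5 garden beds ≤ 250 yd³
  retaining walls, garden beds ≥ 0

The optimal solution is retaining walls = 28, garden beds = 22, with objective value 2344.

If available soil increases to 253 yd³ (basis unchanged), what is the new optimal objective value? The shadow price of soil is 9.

Δb = 3, so new z* = 2344 + (9)·(3) = 2344 + 27 = 2371.

2371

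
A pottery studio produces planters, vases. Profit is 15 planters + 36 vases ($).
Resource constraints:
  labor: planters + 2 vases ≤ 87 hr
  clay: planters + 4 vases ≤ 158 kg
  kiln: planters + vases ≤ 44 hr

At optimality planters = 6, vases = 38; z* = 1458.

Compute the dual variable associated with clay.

7

Binding: clay and kiln. Non-binding: labor (5 unused).
Since labor is not tight, its dual is 0.
The binding rows give the dual system: 1·y_clay + 1·y_kiln = 15 and 4·y_clay + 1·y_kiln = 36.
Solving: y_clay = 7, y_kiln = 8.
Shadow price of clay = 7.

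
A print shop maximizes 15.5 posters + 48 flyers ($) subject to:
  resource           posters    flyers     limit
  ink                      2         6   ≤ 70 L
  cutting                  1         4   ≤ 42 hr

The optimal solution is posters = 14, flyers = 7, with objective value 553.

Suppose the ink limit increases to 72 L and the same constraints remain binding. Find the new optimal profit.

Check each constraint at x*: ink 70/70 (tight); cutting 42/42 (tight).
Dual feasibility on the basic columns requires 2·y_ink + 1·y_cutting = 15.5, 6·y_ink + 4·y_cutting = 48.
Solving: y_ink = 7, y_cutting = 1.5.
Δz = y_ink·Δb = 7 × (2) = 14, so new z* = 553 + 14 = 567.

567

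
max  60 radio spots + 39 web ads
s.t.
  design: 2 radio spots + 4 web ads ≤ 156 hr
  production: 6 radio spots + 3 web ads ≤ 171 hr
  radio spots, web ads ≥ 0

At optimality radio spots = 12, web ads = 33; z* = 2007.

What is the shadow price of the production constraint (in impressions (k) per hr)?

9

At the optimum: design uses 156 of 156 (binding); production uses 171 of 171 (binding).
The binding rows give the dual system: 2·y_design + 6·y_production = 60 and 4·y_design + 3·y_production = 39.
Solving: y_design = 3, y_production = 9.
Shadow price of production = 9.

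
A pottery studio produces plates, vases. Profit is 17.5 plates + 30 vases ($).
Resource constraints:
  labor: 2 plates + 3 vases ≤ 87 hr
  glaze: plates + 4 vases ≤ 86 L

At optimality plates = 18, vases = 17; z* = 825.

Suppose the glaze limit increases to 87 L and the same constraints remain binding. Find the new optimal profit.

826.5

Both labor and glaze are binding at x*.
Dual feasibility on the basic columns requires 2·y_labor + 1·y_glaze = 17.5, 3·y_labor + 4·y_glaze = 30.
→ y_labor = 8 and y_glaze = 1.5.
Δz = y_glaze·Δb = 1.5 × (1) = 1.5, so new z* = 825 + 1.5 = 826.5.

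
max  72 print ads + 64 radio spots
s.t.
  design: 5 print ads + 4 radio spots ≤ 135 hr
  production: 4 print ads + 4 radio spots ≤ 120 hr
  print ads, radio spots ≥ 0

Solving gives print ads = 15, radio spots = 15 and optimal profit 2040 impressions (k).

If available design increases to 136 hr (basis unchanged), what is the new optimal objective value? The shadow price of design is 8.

2048

Δb = 1, so new z* = 2040 + (8)·(1) = 2040 + 8 = 2048.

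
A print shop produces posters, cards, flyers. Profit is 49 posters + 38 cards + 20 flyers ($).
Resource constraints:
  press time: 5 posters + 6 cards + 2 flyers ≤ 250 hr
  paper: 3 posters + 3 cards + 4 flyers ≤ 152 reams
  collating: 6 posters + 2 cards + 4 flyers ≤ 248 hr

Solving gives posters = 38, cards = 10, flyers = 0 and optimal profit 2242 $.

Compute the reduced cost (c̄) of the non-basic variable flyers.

-6

At the optimum: press time uses 250 of 250 (binding); paper uses 144 of 152 (slack = 8); collating uses 248 of 248 (binding).
Slack constraints have shadow price 0 (complementary slackness).
Dual feasibility on the basic columns requires 5·y_press time + 6·y_collating = 49, 6·y_press time + 2·y_collating = 38.
→ y_press time = 5 and y_collating = 4.
Reduced cost of flyers: c₃ − yᵀa₃ = 20 − (5·2 + 4·4) = 20 − 26 = -6.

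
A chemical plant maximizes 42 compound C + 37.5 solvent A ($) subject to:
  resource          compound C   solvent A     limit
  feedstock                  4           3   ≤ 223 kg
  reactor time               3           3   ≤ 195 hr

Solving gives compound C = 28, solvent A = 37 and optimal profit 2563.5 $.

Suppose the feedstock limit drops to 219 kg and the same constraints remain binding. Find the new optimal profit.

2545.5

At the optimum: feedstock uses 223 of 223 (binding); reactor time uses 195 of 195 (binding).
Dual feasibility on the basic columns requires 4·y_feedstock + 3·y_reactor time = 42, 3·y_feedstock + 3·y_reactor time = 37.5.
→ y_feedstock = 4.5 and y_reactor time = 8.
Δz = y_feedstock·Δb = 4.5 × (-4) = -18, so new z* = 2563.5 − 18 = 2545.5.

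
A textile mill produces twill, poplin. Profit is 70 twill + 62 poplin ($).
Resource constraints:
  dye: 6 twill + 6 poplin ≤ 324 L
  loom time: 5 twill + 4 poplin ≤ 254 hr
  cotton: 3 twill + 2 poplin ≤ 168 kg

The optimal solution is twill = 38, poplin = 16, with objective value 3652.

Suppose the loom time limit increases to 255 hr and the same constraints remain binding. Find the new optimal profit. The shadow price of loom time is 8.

Δb = 1, so new z* = 3652 + (8)·(1) = 3652 + 8 = 3660.

3660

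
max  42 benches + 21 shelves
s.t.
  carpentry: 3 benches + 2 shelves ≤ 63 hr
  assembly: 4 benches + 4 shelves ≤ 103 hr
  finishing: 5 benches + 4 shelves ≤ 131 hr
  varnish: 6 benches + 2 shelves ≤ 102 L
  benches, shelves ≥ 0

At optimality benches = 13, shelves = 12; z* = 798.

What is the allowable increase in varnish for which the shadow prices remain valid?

24

Binding constraints: carpentry, varnish. The basis is B = [[3,2],[6,2]] with det -6.
Per unit increase in varnish, x* moves by d = (0.3333, -0.5).
The basis stays optimal until shelves reaches 0; allowable increase = 24 L.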